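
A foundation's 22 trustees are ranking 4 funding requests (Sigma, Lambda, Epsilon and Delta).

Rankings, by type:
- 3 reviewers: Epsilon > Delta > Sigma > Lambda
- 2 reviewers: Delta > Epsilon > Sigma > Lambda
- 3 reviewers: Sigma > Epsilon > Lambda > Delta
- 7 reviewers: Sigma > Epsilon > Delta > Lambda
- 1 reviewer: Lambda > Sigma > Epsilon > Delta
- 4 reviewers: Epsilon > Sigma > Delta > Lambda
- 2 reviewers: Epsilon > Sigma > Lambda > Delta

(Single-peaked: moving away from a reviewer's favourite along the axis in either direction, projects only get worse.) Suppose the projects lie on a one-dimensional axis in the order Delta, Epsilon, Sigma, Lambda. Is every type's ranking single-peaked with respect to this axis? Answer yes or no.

yes

Axis positions: Delta=1, Epsilon=2, Sigma=3, Lambda=4.
Type 1 (peak Epsilon at position 2): ranking walks positions 2-1-3-4, expanding outward from the peak — single-peaked.
Type 2 (peak Delta at position 1): ranking walks positions 1-2-3-4, expanding outward from the peak — single-peaked.
Type 3 (peak Sigma at position 3): ranking walks positions 3-2-4-1, expanding outward from the peak — single-peaked.
Type 4 (peak Sigma at position 3): ranking walks positions 3-2-1-4, expanding outward from the peak — single-peaked.
Type 5 (peak Lambda at position 4): ranking walks positions 4-3-2-1, expanding outward from the peak — single-peaked.
Type 6 (peak Epsilon at position 2): ranking walks positions 2-3-1-4, expanding outward from the peak — single-peaked.
Type 7 (peak Epsilon at position 2): ranking walks positions 2-3-4-1, expanding outward from the peak — single-peaked.
Every ranking is single-peaked on this axis.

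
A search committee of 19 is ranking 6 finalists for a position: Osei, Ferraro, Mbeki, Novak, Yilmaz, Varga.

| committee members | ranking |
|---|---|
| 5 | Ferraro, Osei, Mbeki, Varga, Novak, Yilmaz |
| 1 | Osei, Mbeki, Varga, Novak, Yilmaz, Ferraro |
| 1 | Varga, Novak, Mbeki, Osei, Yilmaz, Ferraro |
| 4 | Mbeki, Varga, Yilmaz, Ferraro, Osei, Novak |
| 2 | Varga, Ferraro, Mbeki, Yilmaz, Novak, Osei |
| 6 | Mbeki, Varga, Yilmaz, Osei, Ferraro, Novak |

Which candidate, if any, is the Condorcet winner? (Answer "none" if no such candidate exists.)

Mbeki

Pairwise majorities:
Osei vs Ferraro: Osei is ranked higher on 1+1+6 = 8 ballots, Ferraro on 11. Ferraro wins 11–8.
Osei vs Mbeki: 5+1 = 6 for Osei, 13 for Mbeki — Mbeki by 13–6.
Osei vs Novak: 5+1+4+6 = 16 for Osei, 3 for Novak — Osei by 16–3.
Osei vs Yilmaz: Osei preferred on 5+1+1 = 7 ballots; Yilmaz wins 12–7.
Osei vs Varga: 6 to 13, Varga.
Ferraro vs Mbeki: 5+2 = 7 for Ferraro, 12 for Mbeki — Mbeki by 12–7.
Ferraro vs Novak: Ferraro preferred on 5+4+2+6 = 17 ballots; Ferraro wins 17–2.
Ferraro vs Yilmaz: 7 to 12, Yilmaz.
Ferraro vs Varga: 5 to 14, Varga.
Mbeki vs Novak: Mbeki preferred on 5+1+4+2+6 = 18 ballots; Mbeki wins 18–1.
Mbeki vs Yilmaz: Mbeki is ranked higher on 5+1+1+4+2+6 = 19 ballots, Yilmaz on 0. Mbeki wins 19–0.
Mbeki vs Varga: 5+1+4+6 = 16 for Mbeki, 3 for Varga — Mbeki by 16–3.
Novak vs Yilmaz: Novak preferred on 5+1+1 = 7 ballots; Yilmaz wins 12–7.
Novak vs Varga: 0 to 19, Varga.
Yilmaz vs Varga: 0 for Yilmaz, 19 for Varga — Varga by 19–0.
Mbeki wins every pairwise contest, so Mbeki is the Condorcet winner.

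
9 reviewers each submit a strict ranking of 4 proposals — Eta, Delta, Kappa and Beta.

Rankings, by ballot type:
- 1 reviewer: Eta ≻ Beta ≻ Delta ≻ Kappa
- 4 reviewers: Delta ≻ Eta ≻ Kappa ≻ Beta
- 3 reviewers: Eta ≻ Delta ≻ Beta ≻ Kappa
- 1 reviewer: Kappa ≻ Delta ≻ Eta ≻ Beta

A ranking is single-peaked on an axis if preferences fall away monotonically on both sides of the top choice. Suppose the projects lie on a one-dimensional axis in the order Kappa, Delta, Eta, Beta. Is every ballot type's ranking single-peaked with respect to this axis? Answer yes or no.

yes

Axis positions: Kappa=1, Delta=2, Eta=3, Beta=4.
Ballot type 1 (peak Eta at position 3): ranking walks positions 3-4-2-1, expanding outward from the peak — single-peaked.
Ballot type 2 (peak Delta at position 2): ranking walks positions 2-3-1-4, expanding outward from the peak — single-peaked.
Ballot type 3 (peak Eta at position 3): ranking walks positions 3-2-4-1, expanding outward from the peak — single-peaked.
Ballot type 4 (peak Kappa at position 1): ranking walks positions 1-2-3-4, expanding outward from the peak — single-peaked.
Every ranking is single-peaked on this axis.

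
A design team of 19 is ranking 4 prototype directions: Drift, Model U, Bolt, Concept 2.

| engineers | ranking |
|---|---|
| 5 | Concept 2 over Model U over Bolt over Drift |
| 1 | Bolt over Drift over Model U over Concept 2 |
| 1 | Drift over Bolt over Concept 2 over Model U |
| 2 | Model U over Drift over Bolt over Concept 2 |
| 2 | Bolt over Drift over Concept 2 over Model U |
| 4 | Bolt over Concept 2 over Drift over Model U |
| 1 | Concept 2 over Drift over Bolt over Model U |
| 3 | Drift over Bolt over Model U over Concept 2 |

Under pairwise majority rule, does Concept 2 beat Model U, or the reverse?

Concept 2

Ballots ranking Concept 2 above Model U: 5 + 1 + 2 + 4 + 1 = 13.
Ballots ranking Model U above Concept 2: 19 − 13 = 6.
Concept 2 wins the head-to-head 13–6.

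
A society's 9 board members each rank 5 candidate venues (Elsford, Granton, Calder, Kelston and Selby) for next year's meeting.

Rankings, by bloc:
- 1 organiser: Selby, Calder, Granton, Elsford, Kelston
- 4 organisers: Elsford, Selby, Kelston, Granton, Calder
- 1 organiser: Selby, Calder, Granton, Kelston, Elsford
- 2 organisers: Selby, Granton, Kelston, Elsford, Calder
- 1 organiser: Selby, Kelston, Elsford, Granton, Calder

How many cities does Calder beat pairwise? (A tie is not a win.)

0

Calder against each rival (9 organisers):
Calder vs Elsford: Elsford wins 7–2.
Calder vs Granton: 1+1 = 2 for Calder, 7 for Granton — Granton by 7–2.
Calder vs Kelston: 2 to 7, Kelston.
Calder vs Selby: Selby wins 9–0.
Calder beats no one; loses to Elsford, Granton, Kelston, Selby — 0 pairwise wins.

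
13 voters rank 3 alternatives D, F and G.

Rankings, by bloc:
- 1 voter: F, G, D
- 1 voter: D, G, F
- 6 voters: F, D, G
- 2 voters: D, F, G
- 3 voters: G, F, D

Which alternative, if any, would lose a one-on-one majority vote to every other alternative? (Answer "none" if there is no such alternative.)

Pairwise majorities:
D vs F: F, 10–3.
D vs G: D preferred on 1+6+2 = 9 ballots; D wins 9–4.
F vs G: F wins 9–4.
Only G has no wins; G is the Condorcet loser.

G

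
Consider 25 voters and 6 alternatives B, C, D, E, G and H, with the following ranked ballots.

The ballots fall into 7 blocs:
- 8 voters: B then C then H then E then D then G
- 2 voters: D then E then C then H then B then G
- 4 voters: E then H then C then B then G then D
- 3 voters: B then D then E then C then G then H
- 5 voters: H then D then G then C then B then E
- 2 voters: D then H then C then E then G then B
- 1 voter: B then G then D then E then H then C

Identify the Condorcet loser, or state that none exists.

G

Pairwise majorities:
B vs C: B preferred on 8+3+1 = 12 ballots; C wins 13–12.
B–D: B 16–9.
B vs E: B, 17–8.
B vs G: B is ranked higher on 8+2+4+3+1 = 18 ballots, G on 7. B wins 18–7.
B vs H: B preferred on 8+3+1 = 12 ballots; H wins 13–12.
C vs D: D, 13–12.
C vs E: 15 to 10, C.
C vs G: C is ranked higher on 8+2+4+3+2 = 19 ballots, G on 6. C wins 19–6.
C vs H: C preferred on 8+2+3 = 13 ballots; C wins 13–12.
D–E: D 13–12.
D vs G: D preferred on 8+2+3+5+2 = 20 ballots; D wins 20–5.
D vs H: 8 to 17, H.
E vs G: E wins 19–6.
E vs H: H, 15–10.
G vs H: H wins 21–4.
G is beaten in every head-to-head and is the Condorcet loser.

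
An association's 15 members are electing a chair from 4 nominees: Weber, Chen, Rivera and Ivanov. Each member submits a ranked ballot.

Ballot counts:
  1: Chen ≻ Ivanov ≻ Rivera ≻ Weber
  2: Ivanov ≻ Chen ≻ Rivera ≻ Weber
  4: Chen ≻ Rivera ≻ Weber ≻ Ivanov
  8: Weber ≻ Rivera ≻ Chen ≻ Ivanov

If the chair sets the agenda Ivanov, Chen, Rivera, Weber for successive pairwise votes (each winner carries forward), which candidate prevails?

Round 1: Ivanov vs Chen — 2–13, Chen advances.
Round 2: Chen vs Rivera — 7–8, Rivera advances.
Round 3: Rivera vs Weber — 7–8, Weber advances.
The agenda winner is Weber.

Weber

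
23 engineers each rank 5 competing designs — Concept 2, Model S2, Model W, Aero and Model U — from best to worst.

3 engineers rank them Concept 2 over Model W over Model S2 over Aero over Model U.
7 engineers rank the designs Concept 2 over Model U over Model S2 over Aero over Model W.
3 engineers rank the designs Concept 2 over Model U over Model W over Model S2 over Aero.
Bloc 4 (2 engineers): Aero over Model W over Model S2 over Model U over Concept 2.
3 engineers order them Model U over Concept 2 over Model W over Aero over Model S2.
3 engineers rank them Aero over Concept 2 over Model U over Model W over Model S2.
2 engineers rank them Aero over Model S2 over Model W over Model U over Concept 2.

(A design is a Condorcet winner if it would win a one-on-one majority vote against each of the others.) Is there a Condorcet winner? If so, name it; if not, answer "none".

Concept 2

Pairwise majorities:
Concept 2 vs Model S2: 19 to 4, Concept 2.
Concept 2 vs Model W: Concept 2 is ranked higher on 3+7+3+3+3 = 19 ballots, Model W on 4. Concept 2 wins 19–4.
Concept 2 vs Aero: 3+7+3+3 = 16 for Concept 2, 7 for Aero — Concept 2 by 16–7.
Concept 2 vs Model U: Concept 2 is ranked higher on 3+7+3+3 = 16 ballots, Model U on 7. Concept 2 wins 16–7.
Model S2 vs Model W: Model S2 preferred on 7+2 = 9 ballots; Model W wins 14–9.
Model S2 vs Aero: Model S2 is ranked higher on 3+7+3 = 13 ballots, Aero on 10. Model S2 wins 13–10.
Model S2 vs Model U: 3+2+2 = 7 for Model S2, 16 for Model U — Model U by 16–7.
Model W vs Aero: 3+3+3 = 9 for Model W, 14 for Aero — Aero by 14–9.
Model W vs Model U: 3+2+2 = 7 for Model W, 16 for Model U — Model U by 16–7.
Aero vs Model U: Aero preferred on 3+2+3+2 = 10 ballots; Model U wins 13–10.
Only Concept 2 has no losses; Concept 2 is the Condorcet winner.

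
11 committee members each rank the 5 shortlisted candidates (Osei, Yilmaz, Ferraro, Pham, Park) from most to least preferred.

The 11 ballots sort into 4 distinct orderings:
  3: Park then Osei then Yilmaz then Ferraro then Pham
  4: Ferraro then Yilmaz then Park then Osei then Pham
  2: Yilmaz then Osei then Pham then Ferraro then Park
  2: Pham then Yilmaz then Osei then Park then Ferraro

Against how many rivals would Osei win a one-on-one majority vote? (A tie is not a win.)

2

Osei against each rival (11 committee members):
Osei vs Yilmaz: Yilmaz, 8–3.
Osei vs Ferraro: Osei preferred on 3+2+2 = 7 ballots; Osei wins 7–4.
Osei vs Pham: 9 to 2, Osei.
Osei–Park: Park 7–4.
Osei beats Ferraro, Pham; loses to Yilmaz, Park — 2 pairwise wins.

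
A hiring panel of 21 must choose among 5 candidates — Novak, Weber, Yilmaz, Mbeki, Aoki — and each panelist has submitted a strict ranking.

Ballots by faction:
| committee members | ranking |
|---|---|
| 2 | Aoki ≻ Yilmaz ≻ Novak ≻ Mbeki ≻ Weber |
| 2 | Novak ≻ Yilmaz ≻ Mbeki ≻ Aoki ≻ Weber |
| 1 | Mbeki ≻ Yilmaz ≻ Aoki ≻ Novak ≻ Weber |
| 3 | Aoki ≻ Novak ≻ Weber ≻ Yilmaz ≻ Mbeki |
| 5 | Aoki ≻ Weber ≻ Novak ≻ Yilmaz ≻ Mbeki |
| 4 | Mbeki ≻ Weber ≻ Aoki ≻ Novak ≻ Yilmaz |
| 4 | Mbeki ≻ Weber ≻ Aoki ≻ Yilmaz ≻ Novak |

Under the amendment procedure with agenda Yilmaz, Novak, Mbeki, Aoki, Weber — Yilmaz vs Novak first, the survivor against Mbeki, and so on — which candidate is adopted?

Aoki

Round 1: Yilmaz vs Novak — 7–14, Novak advances.
Round 2: Novak vs Mbeki — 12–9, Novak advances.
Round 3: Novak vs Aoki — 2–19, Aoki advances.
Round 4: Aoki vs Weber — 13–8, Aoki advances.
Aoki survives the agenda.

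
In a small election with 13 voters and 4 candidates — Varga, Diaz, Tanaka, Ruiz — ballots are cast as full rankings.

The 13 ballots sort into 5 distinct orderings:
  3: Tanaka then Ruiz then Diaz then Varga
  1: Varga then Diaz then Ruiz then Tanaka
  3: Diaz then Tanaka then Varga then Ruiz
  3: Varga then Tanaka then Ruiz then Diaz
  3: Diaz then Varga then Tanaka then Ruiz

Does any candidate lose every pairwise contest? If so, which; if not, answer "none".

Ruiz

Head-to-head results (13 voters):
Varga–Diaz: Diaz 9–4.
Varga vs Tanaka: Varga preferred on 1+3+3 = 7 ballots; Varga wins 7–6.
Varga vs Ruiz: Varga preferred on 1+3+3+3 = 10 ballots; Varga wins 10–3.
Diaz vs Tanaka: Diaz wins 7–6.
Diaz vs Ruiz: Diaz, 7–6.
Tanaka vs Ruiz: Tanaka, 12–1.
Only Ruiz has no wins; Ruiz is the Condorcet loser.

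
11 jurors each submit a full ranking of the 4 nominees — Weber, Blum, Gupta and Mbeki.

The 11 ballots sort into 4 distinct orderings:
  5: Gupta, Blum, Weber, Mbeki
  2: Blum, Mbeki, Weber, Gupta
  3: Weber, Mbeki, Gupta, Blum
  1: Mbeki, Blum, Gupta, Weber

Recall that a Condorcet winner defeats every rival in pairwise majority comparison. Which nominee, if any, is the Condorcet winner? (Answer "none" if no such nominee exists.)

none

Check each pair by majority over 11 ballots:
Weber vs Blum: 3 for Weber, 8 for Blum — Blum by 8–3.
Weber vs Gupta: Weber preferred on 2+3 = 5 ballots; Gupta wins 6–5.
Weber vs Mbeki: 5+3 = 8 for Weber, 3 for Mbeki — Weber by 8–3.
Blum vs Gupta: Blum is ranked higher on 2+1 = 3 ballots, Gupta on 8. Gupta wins 8–3.
Blum vs Mbeki: Blum preferred on 5+2 = 7 ballots; Blum wins 7–4.
Gupta vs Mbeki: Gupta is ranked higher on 5 ballots, Mbeki on 6. Mbeki wins 6–5.
Each nominee drops at least one matchup (Weber loses to Blum; Blum loses to Gupta; Gupta loses to Mbeki; Mbeki loses to Weber); the cycle Weber > Mbeki > Gupta > Weber rules out a Condorcet winner.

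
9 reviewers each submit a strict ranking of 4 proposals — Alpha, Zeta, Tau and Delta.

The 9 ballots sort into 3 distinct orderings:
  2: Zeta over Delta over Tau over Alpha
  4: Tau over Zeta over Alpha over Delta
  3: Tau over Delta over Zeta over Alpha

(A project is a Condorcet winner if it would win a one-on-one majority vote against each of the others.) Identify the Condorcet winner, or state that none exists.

Check each pair by majority over 9 ballots:
Alpha vs Zeta: Zeta, 9–0.
Alpha vs Tau: 0 for Alpha, 9 for Tau — Tau by 9–0.
Alpha–Delta: Delta 5–4.
Zeta vs Tau: Zeta is ranked higher on 2 ballots, Tau on 7. Tau wins 7–2.
Zeta vs Delta: Zeta preferred on 2+4 = 6 ballots; Zeta wins 6–3.
Tau vs Delta: Tau preferred on 4+3 = 7 ballots; Tau wins 7–2.
Tau beats each of Alpha, Zeta, Delta — Tau is the Condorcet winner.

Tau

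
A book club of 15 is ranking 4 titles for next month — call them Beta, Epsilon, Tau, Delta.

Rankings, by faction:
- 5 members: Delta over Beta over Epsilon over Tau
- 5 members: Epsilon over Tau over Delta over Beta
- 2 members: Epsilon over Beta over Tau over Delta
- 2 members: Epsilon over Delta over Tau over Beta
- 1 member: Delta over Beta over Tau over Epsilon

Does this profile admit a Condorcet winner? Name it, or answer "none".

Head-to-head results (15 members):
Beta vs Epsilon: Beta is ranked higher on 5+1 = 6 ballots, Epsilon on 9. Epsilon wins 9–6.
Beta vs Tau: Beta preferred on 5+2+1 = 8 ballots; Beta wins 8–7.
Beta vs Delta: Beta is ranked higher on 2 ballots, Delta on 13. Delta wins 13–2.
Epsilon vs Tau: 14 to 1, Epsilon.
Epsilon vs Delta: Epsilon is ranked higher on 5+2+2 = 9 ballots, Delta on 6. Epsilon wins 9–6.
Tau vs Delta: Tau is ranked higher on 5+2 = 7 ballots, Delta on 8. Delta wins 8–7.
Epsilon defeats every rival head-to-head and is the Condorcet winner.

Epsilon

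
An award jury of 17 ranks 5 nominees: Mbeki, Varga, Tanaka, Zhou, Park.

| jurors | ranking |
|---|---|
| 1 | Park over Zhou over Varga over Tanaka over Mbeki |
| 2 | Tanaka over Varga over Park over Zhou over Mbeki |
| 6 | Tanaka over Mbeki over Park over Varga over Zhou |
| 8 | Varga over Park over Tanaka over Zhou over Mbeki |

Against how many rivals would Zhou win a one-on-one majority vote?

1

Zhou against each rival (17 jurors):
Zhou vs Mbeki: Zhou, 11–6.
Zhou vs Varga: 1 to 16, Varga.
Zhou vs Tanaka: Tanaka wins 16–1.
Zhou–Park: Park 17–0.
Zhou beats Mbeki; loses to Varga, Tanaka, Park — 1 pairwise win.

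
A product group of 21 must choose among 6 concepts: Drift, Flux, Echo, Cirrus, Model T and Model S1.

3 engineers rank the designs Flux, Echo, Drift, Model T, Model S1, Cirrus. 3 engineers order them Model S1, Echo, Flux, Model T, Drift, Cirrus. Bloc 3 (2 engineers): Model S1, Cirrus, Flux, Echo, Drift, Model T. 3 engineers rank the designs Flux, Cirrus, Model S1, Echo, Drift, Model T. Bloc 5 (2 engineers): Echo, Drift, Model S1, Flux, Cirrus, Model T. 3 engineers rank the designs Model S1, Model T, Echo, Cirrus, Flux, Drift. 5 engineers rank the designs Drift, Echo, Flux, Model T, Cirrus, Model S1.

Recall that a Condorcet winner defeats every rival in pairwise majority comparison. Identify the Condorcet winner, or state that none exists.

Check each pair by majority over 21 ballots:
Drift–Flux: Flux 14–7.
Drift vs Echo: Echo, 16–5.
Drift vs Cirrus: 13 to 8, Drift.
Drift vs Model T: Drift is ranked higher on 3+2+3+2+5 = 15 ballots, Model T on 6. Drift wins 15–6.
Drift vs Model S1: Model S1 wins 11–10.
Flux vs Echo: 8 to 13, Echo.
Flux vs Cirrus: Flux wins 16–5.
Flux vs Model T: Flux is ranked higher on 3+3+2+3+2+5 = 18 ballots, Model T on 3. Flux wins 18–3.
Flux vs Model S1: Flux is ranked higher on 3+3+5 = 11 ballots, Model S1 on 10. Flux wins 11–10.
Echo vs Cirrus: Echo wins 16–5.
Echo vs Model T: Echo is ranked higher on 3+3+2+3+2+5 = 18 ballots, Model T on 3. Echo wins 18–3.
Echo vs Model S1: Model S1, 11–10.
Cirrus vs Model T: Model T, 14–7.
Cirrus vs Model S1: 8 to 13, Model S1.
Model T vs Model S1: Model S1 wins 13–8.
Each design drops at least one matchup (Drift loses to Flux; Flux loses to Echo; Echo loses to Model S1; Cirrus loses to Drift; Model T loses to Drift; Model S1 loses to Flux); the cycle Flux beats Model S1 beats Echo beats Flux rules out a Condorcet winner.

none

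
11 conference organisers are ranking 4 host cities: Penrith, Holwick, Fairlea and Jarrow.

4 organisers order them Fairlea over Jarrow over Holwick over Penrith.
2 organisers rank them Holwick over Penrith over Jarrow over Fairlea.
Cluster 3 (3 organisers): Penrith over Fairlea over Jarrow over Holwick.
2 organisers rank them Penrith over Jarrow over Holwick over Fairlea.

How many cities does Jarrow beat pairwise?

Jarrow against each rival (11 organisers):
Jarrow vs Penrith: 4 for Jarrow, 7 for Penrith — Penrith by 7–4.
Jarrow vs Holwick: 9 to 2, Jarrow.
Jarrow vs Fairlea: Fairlea, 7–4.
Jarrow beats Holwick; loses to Penrith, Fairlea — 1 pairwise win.

1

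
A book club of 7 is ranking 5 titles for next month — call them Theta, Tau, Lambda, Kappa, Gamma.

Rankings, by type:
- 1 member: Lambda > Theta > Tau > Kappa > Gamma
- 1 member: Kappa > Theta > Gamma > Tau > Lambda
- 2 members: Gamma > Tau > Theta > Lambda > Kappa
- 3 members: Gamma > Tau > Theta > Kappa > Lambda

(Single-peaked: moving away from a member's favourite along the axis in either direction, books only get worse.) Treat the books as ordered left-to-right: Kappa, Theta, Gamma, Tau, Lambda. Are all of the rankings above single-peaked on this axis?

Axis positions: Kappa=1, Theta=2, Gamma=3, Tau=4, Lambda=5.
Type 1: ranking walks positions 5-2-4-1-3; Theta is ranked above Tau even though Tau lies between Theta and the peak Lambda on the axis — preferences dip and rise again. Not single-peaked.
Type 2 (peak Kappa at position 1): ranking walks positions 1-2-3-4-5, expanding outward from the peak — single-peaked.
Type 3 (peak Gamma at position 3): ranking walks positions 3-4-2-5-1, expanding outward from the peak — single-peaked.
Type 4 (peak Gamma at position 3): ranking walks positions 3-4-2-1-5, expanding outward from the peak — single-peaked.
Type 1 violates single-peakedness, so the profile is not single-peaked on this axis.

no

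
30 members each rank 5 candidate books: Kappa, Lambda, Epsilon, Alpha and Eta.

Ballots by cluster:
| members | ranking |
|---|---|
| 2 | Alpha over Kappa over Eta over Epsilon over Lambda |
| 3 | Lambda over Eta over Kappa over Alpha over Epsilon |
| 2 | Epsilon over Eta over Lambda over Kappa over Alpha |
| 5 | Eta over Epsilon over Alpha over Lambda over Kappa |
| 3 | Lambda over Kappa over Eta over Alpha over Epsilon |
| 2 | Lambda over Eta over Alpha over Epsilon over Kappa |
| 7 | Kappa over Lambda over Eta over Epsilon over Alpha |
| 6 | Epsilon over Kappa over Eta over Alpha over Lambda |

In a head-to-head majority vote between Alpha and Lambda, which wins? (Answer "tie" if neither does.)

Lambda

Ballots ranking Alpha above Lambda: 2 + 5 + 6 = 13.
Ballots ranking Lambda above Alpha: 30 − 13 = 17.
Lambda wins the head-to-head 17–13.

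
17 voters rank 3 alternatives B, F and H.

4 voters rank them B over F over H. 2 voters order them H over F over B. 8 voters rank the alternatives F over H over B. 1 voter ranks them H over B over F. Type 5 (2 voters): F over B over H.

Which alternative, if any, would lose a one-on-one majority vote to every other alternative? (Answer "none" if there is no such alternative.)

B

Head-to-head results (17 voters):
B vs F: F, 12–5.
B vs H: 4+2 = 6 for B, 11 for H — H by 11–6.
F–H: F 14–3.
Only B has no wins; B is the Condorcet loser.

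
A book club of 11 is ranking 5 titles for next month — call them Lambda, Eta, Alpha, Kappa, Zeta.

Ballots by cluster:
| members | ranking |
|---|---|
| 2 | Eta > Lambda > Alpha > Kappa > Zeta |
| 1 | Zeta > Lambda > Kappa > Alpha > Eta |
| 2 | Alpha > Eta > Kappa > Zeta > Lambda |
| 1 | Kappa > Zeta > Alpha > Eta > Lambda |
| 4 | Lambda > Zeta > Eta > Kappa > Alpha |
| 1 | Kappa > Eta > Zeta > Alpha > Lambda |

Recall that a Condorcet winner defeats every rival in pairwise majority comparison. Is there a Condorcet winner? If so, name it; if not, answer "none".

Check each pair by majority over 11 ballots:
Lambda vs Eta: Lambda preferred on 1+4 = 5 ballots; Eta wins 6–5.
Lambda vs Alpha: 2+1+4 = 7 for Lambda, 4 for Alpha — Lambda by 7–4.
Lambda vs Kappa: 2+1+4 = 7 for Lambda, 4 for Kappa — Lambda by 7–4.
Lambda vs Zeta: 2+4 = 6 for Lambda, 5 for Zeta — Lambda by 6–5.
Eta vs Alpha: 7 to 4, Eta.
Eta vs Kappa: Eta wins 8–3.
Eta vs Zeta: Zeta, 6–5.
Alpha vs Kappa: Alpha preferred on 2+2 = 4 ballots; Kappa wins 7–4.
Alpha vs Zeta: Zeta wins 7–4.
Kappa vs Zeta: 2+2+1+1 = 6 for Kappa, 5 for Zeta — Kappa by 6–5.
Each book drops at least one matchup (Lambda loses to Eta; Eta loses to Zeta; Alpha loses to Lambda; Kappa loses to Lambda; Zeta loses to Lambda); the cycle Lambda beats Zeta beats Eta beats Lambda rules out a Condorcet winner.

none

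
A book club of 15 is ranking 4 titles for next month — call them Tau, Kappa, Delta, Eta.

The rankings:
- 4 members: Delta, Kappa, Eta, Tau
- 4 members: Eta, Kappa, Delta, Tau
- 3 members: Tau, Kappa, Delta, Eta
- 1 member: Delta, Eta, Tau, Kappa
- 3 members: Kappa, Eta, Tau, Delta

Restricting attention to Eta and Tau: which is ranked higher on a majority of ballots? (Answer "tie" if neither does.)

Ballots ranking Eta above Tau: 4 + 4 + 1 + 3 = 12.
Ballots ranking Tau above Eta: 15 − 12 = 3.
Eta wins the head-to-head 12–3.

Eta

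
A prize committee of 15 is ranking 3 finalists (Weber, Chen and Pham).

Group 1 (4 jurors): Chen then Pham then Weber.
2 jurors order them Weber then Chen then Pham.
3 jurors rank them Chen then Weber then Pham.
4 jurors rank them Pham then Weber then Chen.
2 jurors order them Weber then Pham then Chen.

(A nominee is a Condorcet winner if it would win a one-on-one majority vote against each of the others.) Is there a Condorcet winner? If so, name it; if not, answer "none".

Pairwise majorities:
Weber vs Chen: 8 to 7, Weber.
Weber–Pham: Pham 8–7.
Chen vs Pham: 4+2+3 = 9 for Chen, 6 for Pham — Chen by 9–6.
No nominee is unbeaten: Weber loses to Pham; Chen loses to Weber; Pham loses to Chen. In particular Weber beats Chen beats Pham beats Weber is a majority cycle — no Condorcet winner exists.

none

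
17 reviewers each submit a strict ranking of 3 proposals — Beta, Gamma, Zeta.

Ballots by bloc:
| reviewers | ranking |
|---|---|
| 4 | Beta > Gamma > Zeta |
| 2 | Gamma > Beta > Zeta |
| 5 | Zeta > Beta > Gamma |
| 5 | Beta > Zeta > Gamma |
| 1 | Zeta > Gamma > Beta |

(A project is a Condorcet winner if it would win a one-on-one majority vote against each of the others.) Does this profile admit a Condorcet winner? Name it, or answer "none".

Head-to-head results (17 reviewers):
Beta vs Gamma: Beta is ranked higher on 4+5+5 = 14 ballots, Gamma on 3. Beta wins 14–3.
Beta vs Zeta: Beta is ranked higher on 4+2+5 = 11 ballots, Zeta on 6. Beta wins 11–6.
Gamma vs Zeta: 6 to 11, Zeta.
Only Beta has no losses; Beta is the Condorcet winner.

Beta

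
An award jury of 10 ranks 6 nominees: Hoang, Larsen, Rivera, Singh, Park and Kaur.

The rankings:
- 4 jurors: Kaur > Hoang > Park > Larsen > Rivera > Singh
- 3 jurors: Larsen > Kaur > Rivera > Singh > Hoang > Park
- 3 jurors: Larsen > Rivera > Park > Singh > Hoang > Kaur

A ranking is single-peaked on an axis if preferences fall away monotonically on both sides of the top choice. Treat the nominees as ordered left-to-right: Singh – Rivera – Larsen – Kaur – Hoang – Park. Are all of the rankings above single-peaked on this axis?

Axis positions: Singh=1, Rivera=2, Larsen=3, Kaur=4, Hoang=5, Park=6.
Ballot type 1 (peak Kaur at position 4): ranking walks positions 4-5-6-3-2-1, expanding outward from the peak — single-peaked.
Ballot type 2 (peak Larsen at position 3): ranking walks positions 3-4-2-1-5-6, expanding outward from the peak — single-peaked.
Ballot type 3: ranking walks positions 3-2-6-1-5-4; Park is ranked above Kaur even though Kaur lies between Park and the peak Larsen on the axis — preferences dip and rise again. Not single-peaked.
Ballot type 3 violates single-peakedness, so the profile is not single-peaked on this axis.

no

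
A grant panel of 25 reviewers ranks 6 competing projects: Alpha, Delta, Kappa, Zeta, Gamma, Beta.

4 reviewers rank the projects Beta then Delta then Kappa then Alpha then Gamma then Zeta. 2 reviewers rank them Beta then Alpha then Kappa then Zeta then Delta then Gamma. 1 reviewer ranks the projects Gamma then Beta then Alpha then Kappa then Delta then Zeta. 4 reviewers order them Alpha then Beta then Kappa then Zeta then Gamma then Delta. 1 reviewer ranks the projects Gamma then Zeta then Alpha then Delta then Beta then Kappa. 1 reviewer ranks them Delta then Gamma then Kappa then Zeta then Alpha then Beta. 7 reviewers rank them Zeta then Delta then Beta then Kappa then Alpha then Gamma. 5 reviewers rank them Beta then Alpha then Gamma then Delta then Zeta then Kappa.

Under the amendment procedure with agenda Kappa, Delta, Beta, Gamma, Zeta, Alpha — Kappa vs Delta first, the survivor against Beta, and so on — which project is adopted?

Round 1: Kappa vs Delta — 7–18, Delta advances.
Round 2: Delta vs Beta — 9–16, Beta advances.
Round 3: Beta vs Gamma — 22–3, Beta advances.
Round 4: Beta vs Zeta — 16–9, Beta advances.
Round 5: Beta vs Alpha — 19–6, Beta advances.
Beta survives the agenda.

Beta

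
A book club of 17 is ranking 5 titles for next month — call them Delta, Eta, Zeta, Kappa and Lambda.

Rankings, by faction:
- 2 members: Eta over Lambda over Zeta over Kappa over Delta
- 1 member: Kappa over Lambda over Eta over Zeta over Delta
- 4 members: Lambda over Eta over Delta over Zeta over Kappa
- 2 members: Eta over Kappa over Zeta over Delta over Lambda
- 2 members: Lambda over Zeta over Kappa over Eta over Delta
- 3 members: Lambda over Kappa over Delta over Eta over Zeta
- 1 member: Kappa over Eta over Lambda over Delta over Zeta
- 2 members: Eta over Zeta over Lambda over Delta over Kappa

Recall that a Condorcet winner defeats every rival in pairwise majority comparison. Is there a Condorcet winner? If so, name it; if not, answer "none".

Lambda

Check each pair by majority over 17 ballots:
Delta vs Eta: Eta, 14–3.
Delta vs Zeta: Zeta wins 9–8.
Delta–Kappa: Kappa 11–6.
Delta vs Lambda: Lambda, 15–2.
Eta vs Zeta: Eta wins 15–2.
Eta vs Kappa: Eta, 10–7.
Eta vs Lambda: Lambda, 10–7.
Zeta vs Kappa: Zeta, 10–7.
Zeta vs Lambda: Lambda, 13–4.
Kappa–Lambda: Lambda 13–4.
Lambda beats each of Delta, Eta, Zeta, Kappa — Lambda is the Condorcet winner.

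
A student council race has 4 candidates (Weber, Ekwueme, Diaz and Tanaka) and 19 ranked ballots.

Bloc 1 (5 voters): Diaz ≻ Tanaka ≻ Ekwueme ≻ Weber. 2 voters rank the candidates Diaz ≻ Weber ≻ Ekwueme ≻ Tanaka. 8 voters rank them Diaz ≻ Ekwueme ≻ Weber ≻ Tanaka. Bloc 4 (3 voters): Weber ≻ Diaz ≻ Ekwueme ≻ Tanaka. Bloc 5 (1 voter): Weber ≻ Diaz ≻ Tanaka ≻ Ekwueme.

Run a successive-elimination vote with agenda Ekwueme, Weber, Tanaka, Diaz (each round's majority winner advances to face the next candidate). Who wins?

Round 1: Ekwueme vs Weber — 13–6, Ekwueme advances.
Round 2: Ekwueme vs Tanaka — 13–6, Ekwueme advances.
Round 3: Ekwueme vs Diaz — 0–19, Diaz advances.
Diaz survives the agenda.

Diaz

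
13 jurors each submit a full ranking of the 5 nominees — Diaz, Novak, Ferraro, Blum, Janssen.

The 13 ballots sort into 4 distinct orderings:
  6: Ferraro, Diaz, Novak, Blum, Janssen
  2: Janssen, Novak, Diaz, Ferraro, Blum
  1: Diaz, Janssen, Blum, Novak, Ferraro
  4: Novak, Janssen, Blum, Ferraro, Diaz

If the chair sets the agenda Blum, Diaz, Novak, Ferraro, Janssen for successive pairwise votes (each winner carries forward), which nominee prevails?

Janssen

Round 1: Blum vs Diaz — 4–9, Diaz advances.
Round 2: Diaz vs Novak — 7–6, Diaz advances.
Round 3: Diaz vs Ferraro — 3–10, Ferraro advances.
Round 4: Ferraro vs Janssen — 6–7, Janssen advances.
Janssen survives the agenda.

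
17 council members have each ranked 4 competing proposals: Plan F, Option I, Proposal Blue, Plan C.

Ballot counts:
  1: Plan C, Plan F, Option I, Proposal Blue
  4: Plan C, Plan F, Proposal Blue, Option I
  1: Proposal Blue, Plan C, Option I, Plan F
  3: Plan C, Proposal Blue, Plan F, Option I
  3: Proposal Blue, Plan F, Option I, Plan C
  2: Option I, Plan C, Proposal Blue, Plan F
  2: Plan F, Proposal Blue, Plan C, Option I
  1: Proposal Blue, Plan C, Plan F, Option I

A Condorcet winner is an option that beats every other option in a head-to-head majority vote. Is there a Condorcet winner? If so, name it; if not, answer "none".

Check each pair by majority over 17 ballots:
Plan F vs Option I: 1+4+3+3+2+1 = 14 for Plan F, 3 for Option I — Plan F by 14–3.
Plan F vs Proposal Blue: 1+4+2 = 7 for Plan F, 10 for Proposal Blue — Proposal Blue by 10–7.
Plan F vs Plan C: 5 to 12, Plan C.
Option I vs Proposal Blue: 3 to 14, Proposal Blue.
Option I vs Plan C: 5 to 12, Plan C.
Proposal Blue vs Plan C: Proposal Blue preferred on 1+3+2+1 = 7 ballots; Plan C wins 10–7.
Only Plan C has no losses; Plan C is the Condorcet winner.

Plan C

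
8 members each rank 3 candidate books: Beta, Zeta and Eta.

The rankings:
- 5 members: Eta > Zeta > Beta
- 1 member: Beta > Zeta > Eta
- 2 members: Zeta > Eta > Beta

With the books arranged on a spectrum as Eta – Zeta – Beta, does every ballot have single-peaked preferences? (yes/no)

yes

Axis positions: Eta=1, Zeta=2, Beta=3.
Group 1 (peak Eta at position 1): ranking walks positions 1-2-3, expanding outward from the peak — single-peaked.
Group 2 (peak Beta at position 3): ranking walks positions 3-2-1, expanding outward from the peak — single-peaked.
Group 3 (peak Zeta at position 2): ranking walks positions 2-1-3, expanding outward from the peak — single-peaked.
Every ranking is single-peaked on this axis.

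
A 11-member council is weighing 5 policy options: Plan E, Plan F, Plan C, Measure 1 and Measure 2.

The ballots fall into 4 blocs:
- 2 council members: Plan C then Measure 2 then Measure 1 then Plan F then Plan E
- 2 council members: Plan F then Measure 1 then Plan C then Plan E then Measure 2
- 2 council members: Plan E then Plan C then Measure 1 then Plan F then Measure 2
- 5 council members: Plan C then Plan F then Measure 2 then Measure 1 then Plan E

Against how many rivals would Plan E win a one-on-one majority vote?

Plan E against each rival (11 council members):
Plan E vs Plan F: 2 to 9, Plan F.
Plan E–Plan C: Plan C 9–2.
Plan E vs Measure 1: 2 to 9, Measure 1.
Plan E vs Measure 2: Measure 2, 7–4.
Plan E beats no one; loses to Plan F, Plan C, Measure 1, Measure 2 — 0 pairwise wins.

0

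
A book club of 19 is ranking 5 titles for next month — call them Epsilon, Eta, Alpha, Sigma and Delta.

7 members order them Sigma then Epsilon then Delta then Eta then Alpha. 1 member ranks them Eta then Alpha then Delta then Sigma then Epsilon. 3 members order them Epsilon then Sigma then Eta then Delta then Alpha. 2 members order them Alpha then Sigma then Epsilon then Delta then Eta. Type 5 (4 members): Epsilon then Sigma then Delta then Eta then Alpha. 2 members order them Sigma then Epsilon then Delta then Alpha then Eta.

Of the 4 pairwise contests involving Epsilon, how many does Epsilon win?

3

Epsilon against each rival (19 members):
Epsilon vs Eta: Epsilon is ranked higher on 7+3+2+4+2 = 18 ballots, Eta on 1. Epsilon wins 18–1.
Epsilon vs Alpha: 7+3+4+2 = 16 for Epsilon, 3 for Alpha — Epsilon by 16–3.
Epsilon vs Sigma: Epsilon preferred on 3+4 = 7 ballots; Sigma wins 12–7.
Epsilon vs Delta: Epsilon preferred on 7+3+2+4+2 = 18 ballots; Epsilon wins 18–1.
Epsilon beats Eta, Alpha, Delta; loses to Sigma — 3 pairwise wins.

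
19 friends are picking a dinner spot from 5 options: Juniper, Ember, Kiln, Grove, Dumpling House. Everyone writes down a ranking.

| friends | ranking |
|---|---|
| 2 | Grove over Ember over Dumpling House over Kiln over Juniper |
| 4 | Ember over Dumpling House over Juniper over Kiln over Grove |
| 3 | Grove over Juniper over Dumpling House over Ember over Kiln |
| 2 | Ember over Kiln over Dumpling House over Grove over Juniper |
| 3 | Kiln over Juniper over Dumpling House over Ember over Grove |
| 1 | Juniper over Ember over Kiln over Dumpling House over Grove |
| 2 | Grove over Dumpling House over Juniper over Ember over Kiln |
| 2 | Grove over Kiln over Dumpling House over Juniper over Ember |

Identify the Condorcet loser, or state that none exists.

Head-to-head results (19 friends):
Juniper–Ember: Juniper 11–8.
Juniper vs Kiln: 10 to 9, Juniper.
Juniper vs Grove: Juniper preferred on 4+3+1 = 8 ballots; Grove wins 11–8.
Juniper vs Dumpling House: Dumpling House, 12–7.
Ember vs Kiln: 2+4+3+2+1+2 = 14 for Ember, 5 for Kiln — Ember by 14–5.
Ember vs Grove: Ember wins 10–9.
Ember vs Dumpling House: Ember preferred on 2+4+2+1 = 9 ballots; Dumpling House wins 10–9.
Kiln vs Grove: Kiln preferred on 4+2+3+1 = 10 ballots; Kiln wins 10–9.
Kiln vs Dumpling House: Dumpling House, 11–8.
Grove vs Dumpling House: 9 to 10, Dumpling House.
Every restaurant wins at least one matchup (Juniper beats Ember; Ember beats Kiln; Kiln beats Grove; Grove beats Juniper; Dumpling House beats Juniper), so there is no Condorcet loser.

none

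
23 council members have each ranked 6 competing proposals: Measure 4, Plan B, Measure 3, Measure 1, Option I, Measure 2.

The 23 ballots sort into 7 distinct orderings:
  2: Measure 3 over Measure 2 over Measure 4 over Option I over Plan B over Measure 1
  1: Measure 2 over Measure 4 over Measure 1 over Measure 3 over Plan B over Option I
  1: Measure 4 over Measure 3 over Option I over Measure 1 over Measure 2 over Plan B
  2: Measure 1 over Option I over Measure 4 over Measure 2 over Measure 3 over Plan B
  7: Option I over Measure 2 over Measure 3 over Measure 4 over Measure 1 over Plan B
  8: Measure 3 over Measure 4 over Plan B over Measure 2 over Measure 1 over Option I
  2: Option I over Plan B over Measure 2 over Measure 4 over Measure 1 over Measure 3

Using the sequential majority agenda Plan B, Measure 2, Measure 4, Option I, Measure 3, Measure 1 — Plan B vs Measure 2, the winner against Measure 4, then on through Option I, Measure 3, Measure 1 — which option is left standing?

Measure 3

Round 1: Plan B vs Measure 2 — 10–13, Measure 2 advances.
Round 2: Measure 2 vs Measure 4 — 12–11, Measure 2 advances.
Round 3: Measure 2 vs Option I — 11–12, Option I advances.
Round 4: Option I vs Measure 3 — 11–12, Measure 3 advances.
Round 5: Measure 3 vs Measure 1 — 18–5, Measure 3 advances.
The agenda winner is Measure 3.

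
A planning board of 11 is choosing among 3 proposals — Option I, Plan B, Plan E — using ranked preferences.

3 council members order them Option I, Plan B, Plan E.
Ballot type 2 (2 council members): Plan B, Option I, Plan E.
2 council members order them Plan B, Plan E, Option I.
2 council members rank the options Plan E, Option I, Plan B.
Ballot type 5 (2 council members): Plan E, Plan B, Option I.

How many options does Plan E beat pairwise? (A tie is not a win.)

Plan E against each rival (11 council members):
Plan E vs Option I: Plan E preferred on 2+2+2 = 6 ballots; Plan E wins 6–5.
Plan E vs Plan B: Plan E preferred on 2+2 = 4 ballots; Plan B wins 7–4.
Plan E beats Option I; loses to Plan B — 1 pairwise win.

1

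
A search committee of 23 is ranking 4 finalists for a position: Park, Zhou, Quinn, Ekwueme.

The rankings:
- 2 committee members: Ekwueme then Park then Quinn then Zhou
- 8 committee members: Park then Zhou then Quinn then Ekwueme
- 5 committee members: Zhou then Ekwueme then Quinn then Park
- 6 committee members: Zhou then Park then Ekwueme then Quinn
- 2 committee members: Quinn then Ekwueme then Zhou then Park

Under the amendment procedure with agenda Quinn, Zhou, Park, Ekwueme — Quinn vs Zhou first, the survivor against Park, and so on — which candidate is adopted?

Zhou

Round 1: Quinn vs Zhou — 4–19, Zhou advances.
Round 2: Zhou vs Park — 13–10, Zhou advances.
Round 3: Zhou vs Ekwueme — 19–4, Zhou advances.
The agenda winner is Zhou.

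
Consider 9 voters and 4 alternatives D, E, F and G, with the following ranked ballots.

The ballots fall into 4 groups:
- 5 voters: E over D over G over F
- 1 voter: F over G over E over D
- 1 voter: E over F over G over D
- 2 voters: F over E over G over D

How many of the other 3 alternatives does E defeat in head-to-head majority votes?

E against each rival (9 voters):
E–D: E 9–0.
E vs F: E is ranked higher on 5+1 = 6 ballots, F on 3. E wins 6–3.
E vs G: E wins 8–1.
E beats D, F, G — 3 pairwise wins.

3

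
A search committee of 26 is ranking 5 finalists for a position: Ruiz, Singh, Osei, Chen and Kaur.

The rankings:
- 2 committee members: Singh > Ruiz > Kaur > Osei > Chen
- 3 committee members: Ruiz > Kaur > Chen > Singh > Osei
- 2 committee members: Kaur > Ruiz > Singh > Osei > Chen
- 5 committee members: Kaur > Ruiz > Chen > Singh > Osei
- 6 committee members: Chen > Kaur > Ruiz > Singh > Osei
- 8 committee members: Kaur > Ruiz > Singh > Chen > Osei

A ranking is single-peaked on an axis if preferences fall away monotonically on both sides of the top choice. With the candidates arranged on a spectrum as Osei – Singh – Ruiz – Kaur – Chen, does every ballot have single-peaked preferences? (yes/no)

Axis positions: Osei=1, Singh=2, Ruiz=3, Kaur=4, Chen=5.
Faction 1 (peak Singh at position 2): ranking walks positions 2-3-4-1-5, expanding outward from the peak — single-peaked.
Faction 2 (peak Ruiz at position 3): ranking walks positions 3-4-5-2-1, expanding outward from the peak — single-peaked.
Faction 3 (peak Kaur at position 4): ranking walks positions 4-3-2-1-5, expanding outward from the peak — single-peaked.
Faction 4 (peak Kaur at position 4): ranking walks positions 4-3-5-2-1, expanding outward from the peak — single-peaked.
Faction 5 (peak Chen at position 5): ranking walks positions 5-4-3-2-1, expanding outward from the peak — single-peaked.
Faction 6 (peak Kaur at position 4): ranking walks positions 4-3-2-5-1, expanding outward from the peak — single-peaked.
Every ranking is single-peaked on this axis.

yes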